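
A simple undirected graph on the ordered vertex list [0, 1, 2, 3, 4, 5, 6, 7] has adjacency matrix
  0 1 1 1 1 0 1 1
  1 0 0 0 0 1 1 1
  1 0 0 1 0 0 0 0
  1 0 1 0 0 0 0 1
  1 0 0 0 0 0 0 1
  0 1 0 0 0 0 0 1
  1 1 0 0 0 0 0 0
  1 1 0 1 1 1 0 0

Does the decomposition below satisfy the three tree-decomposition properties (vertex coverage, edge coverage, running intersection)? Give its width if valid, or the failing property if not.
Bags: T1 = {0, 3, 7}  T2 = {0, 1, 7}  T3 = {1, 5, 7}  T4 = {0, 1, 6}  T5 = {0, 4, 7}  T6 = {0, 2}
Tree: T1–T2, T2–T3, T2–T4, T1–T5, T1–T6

A tree decomposition must satisfy three properties: every vertex lies in some bag; for every edge, both endpoints lie together in some bag; and for every vertex, the bags containing it form a connected subtree. Here edge (3,2) lies in no bag, so the decomposition is invalid.

No — edge (3,2) lies in no bag.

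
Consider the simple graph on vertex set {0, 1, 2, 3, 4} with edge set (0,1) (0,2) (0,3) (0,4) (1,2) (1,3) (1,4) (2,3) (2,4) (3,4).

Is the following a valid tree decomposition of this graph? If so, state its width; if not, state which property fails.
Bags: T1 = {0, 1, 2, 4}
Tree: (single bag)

No — vertex 3 appears in no bag.

A tree decomposition must satisfy three properties: every vertex lies in some bag; for every edge, both endpoints lie together in some bag; and for every vertex, the bags containing it form a connected subtree. Here vertex 3 appears in no bag, so the decomposition is invalid.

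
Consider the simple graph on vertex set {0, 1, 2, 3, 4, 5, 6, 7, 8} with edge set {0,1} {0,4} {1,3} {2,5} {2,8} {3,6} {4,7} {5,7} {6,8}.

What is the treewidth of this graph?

A width-2 tree decomposition is:
Bags: B1 = {1, 3, 6}  B2 = {0, 1, 6}  B3 = {0, 4, 6}  B4 = {4, 6, 7}  B5 = {5, 6, 7}  B6 = {2, 5, 6}  B7 = {2, 6, 8}
Tree: B1–B2, B2–B3, B3–B4, B4–B5, B5–B6, B6–B7
Each bag holds 3 vertices, so the decomposition has width 2, which upper-bounds the treewidth. Since 6–3–1–0–4–7–5–2–8–6 is a cycle in G, G is not acyclic. Forests are exactly the graphs of treewidth ≤ 1, so tw(G) ≥ 2. Combining the bounds, tw(G) = 2.

2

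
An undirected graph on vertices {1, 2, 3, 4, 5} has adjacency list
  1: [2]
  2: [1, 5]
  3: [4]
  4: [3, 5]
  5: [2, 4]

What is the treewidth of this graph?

A width-1 tree decomposition is:
Bags: B1 = {4, 5}  B2 = {3, 4}  B3 = {2, 5}  B4 = {1, 2}
Tree: B1–B2, B1–B3, B3–B4
Each bag holds 2 vertices, so the decomposition has width 1, which upper-bounds the treewidth. Since G has at least one edge (e.g. 4–5), it is not an edgeless graph, so tw(G) ≥ 1. Hence tw(G) = 1 exactly.

1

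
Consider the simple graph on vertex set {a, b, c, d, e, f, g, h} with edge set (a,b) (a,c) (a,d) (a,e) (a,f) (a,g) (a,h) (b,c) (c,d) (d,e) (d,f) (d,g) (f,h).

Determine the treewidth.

2

A width-2 tree decomposition is:
Bags: B1 = {a, d, g}  B2 = {a, c, d}  B3 = {a, d, f}  B4 = {a, b, c}  B5 = {a, d, e}  B6 = {a, f, h}
Tree: B1–B2, B2–B3, B2–B4, B3–B5, B3–B6
The largest bag has 3 vertices, giving width 2; this decomposition certifies tw(G) ≤ 2. Conversely, {a, d, g} is a clique of size 3, and the vertices of any clique must share a bag in every tree decomposition; so some bag has ≥ 3 vertices and tw(G) ≥ 2. Hence tw(G) = 2 exactly.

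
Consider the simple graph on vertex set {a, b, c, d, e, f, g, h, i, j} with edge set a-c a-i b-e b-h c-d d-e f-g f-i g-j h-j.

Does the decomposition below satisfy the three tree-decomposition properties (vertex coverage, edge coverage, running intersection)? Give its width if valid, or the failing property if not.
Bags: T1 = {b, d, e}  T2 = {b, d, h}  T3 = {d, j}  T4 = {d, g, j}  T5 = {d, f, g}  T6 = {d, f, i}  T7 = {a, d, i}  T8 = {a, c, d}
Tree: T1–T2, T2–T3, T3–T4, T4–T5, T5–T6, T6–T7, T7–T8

A tree decomposition must satisfy three properties: every vertex lies in some bag; for every edge, both endpoints lie together in some bag; and for every vertex, the bags containing it form a connected subtree. Here edge (h,j) lies in no bag, so the decomposition is invalid.

No — edge (h,j) lies in no bag.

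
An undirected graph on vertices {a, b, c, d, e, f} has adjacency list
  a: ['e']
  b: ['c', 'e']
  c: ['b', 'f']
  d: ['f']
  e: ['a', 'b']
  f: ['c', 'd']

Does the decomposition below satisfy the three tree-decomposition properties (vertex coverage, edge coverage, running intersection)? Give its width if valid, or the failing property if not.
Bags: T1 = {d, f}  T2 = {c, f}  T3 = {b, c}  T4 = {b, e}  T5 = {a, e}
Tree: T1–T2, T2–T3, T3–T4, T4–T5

Vertex coverage: the bags together contain {a, b, c, d, e, f}, the full vertex set. Edge coverage: each edge of G has both endpoints in at least one bag. Running intersection: for every vertex, the bags containing it form a connected subtree. All three properties hold, so this is a valid tree decomposition of width max|bag| − 1 = 1, and hence tw(G) ≤ 1.

Yes; width 1.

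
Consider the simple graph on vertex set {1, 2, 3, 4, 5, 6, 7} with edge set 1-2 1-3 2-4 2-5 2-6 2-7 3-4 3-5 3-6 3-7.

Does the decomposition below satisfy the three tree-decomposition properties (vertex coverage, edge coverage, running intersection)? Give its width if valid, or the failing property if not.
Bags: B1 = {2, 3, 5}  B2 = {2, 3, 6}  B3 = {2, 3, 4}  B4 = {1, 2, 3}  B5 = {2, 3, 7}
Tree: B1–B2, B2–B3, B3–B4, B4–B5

Yes; width 2.

Checking the three conditions: (i) the bags cover all of {1, 2, 3, 4, 5, 6, 7}; (ii) for each edge, some bag contains both endpoints; (iii) the bags containing any fixed vertex form a subtree. All hold, so the decomposition is valid with width 3 − 1 = 2.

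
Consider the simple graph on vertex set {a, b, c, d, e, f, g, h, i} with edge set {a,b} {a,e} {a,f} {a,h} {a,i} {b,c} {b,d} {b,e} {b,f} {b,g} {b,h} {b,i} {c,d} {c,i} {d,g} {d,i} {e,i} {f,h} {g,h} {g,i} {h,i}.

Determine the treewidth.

3

A width-3 tree decomposition is:
Bags: B1 = {b, g, h, i}  B2 = {a, b, h, i}  B3 = {b, d, g, i}  B4 = {a, b, f, h}  B5 = {a, b, e, i}  B6 = {b, c, d, i}
Tree: B1–B2, B1–B3, B2–B4, B2–B5, B3–B6
Each bag holds 4 vertices, so the decomposition has width 3, which upper-bounds the treewidth. On the other hand G contains the 4-clique {a, b, f, h}. A clique must lie in a single bag of any decomposition, so no decomposition can have width below 3. Hence tw(G) = 3 exactly.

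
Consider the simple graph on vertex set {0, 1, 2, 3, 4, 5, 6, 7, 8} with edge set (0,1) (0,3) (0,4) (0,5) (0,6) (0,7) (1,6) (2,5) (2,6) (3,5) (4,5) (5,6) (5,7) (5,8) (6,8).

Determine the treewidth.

2

A width-2 tree decomposition is:
Bags: B1 = {0, 5, 6}  B2 = {0, 5, 7}  B3 = {2, 5, 6}  B4 = {0, 4, 5}  B5 = {0, 1, 6}  B6 = {0, 3, 5}  B7 = {5, 6, 8}
Tree: B1–B2, B1–B3, B2–B4, B1–B5, B1–B6, B1–B7
Each bag holds 3 vertices, so the decomposition has width 2, which upper-bounds the treewidth. On the other hand G contains the 3-clique {0, 1, 6}. A clique must lie in a single bag of any decomposition, so no decomposition can have width below 2. Combining the bounds, tw(G) = 2.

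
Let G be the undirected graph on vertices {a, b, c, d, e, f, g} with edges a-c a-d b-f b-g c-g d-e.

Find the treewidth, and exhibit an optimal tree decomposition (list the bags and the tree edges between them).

Treewidth 1.
One optimal decomposition is:
Bags: B1 = {b, f}  B2 = {b, g}  B3 = {c, g}  B4 = {a, c}  B5 = {a, d}  B6 = {d, e}
Tree: B1–B2, B2–B3, B3–B4, B4–B5, B5–B6

The largest bag has 2 vertices, giving width 1; this decomposition certifies tw(G) ≤ 1. Since G has at least one edge (e.g. f–b), it is not an edgeless graph, so tw(G) ≥ 1. Therefore the treewidth is 1.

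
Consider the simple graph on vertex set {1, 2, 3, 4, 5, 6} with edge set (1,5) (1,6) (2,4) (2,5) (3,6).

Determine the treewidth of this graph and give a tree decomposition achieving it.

Every bag has size at most 2, so the width is 2 − 1 = 1 and tw(G) ≤ 1. G has an edge, so its treewidth is at least 1. Therefore the treewidth is 1.

Treewidth 1.
Bags: B1 = {3, 6}  B2 = {1, 6}  B3 = {1, 5}  B4 = {2, 5}  B5 = {2, 4}
Tree: B1–B2, B2–B3, B3–B4, B4–B5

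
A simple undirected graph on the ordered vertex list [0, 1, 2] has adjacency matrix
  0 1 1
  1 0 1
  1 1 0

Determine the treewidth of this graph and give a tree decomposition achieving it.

Treewidth 2.
Bags: B1 = {0, 1, 2}
Tree: (single bag)

With just one bag of size 3, the width is 3 − 1 = 2, so tw(G) ≤ 2. Conversely, {0, 1, 2} is a clique of size 3, and the vertices of any clique must share a bag in every tree decomposition; so some bag has ≥ 3 vertices and tw(G) ≥ 2. Therefore the treewidth is 2.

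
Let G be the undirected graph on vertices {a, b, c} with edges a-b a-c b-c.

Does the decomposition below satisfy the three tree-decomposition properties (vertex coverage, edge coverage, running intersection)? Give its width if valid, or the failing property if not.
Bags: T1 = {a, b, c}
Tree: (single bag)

Vertex coverage: the bags together contain {a, b, c}, the full vertex set. Edge coverage: each edge of G has both endpoints in at least one bag. Running intersection: for every vertex, the bags containing it form a connected subtree. All three properties hold, so this is a valid tree decomposition of width max|bag| − 1 = 2, and hence tw(G) ≤ 2.

Yes; width 2.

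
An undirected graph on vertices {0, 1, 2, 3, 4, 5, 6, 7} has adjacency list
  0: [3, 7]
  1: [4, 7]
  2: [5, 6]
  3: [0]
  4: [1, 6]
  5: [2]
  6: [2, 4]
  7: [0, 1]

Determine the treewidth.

1

A width-1 tree decomposition is:
Bags: B1 = {0, 3}  B2 = {0, 7}  B3 = {1, 7}  B4 = {1, 4}  B5 = {4, 6}  B6 = {2, 6}  B7 = {2, 5}
Tree: B1–B2, B2–B3, B3–B4, B4–B5, B5–B6, B6–B7
Each bag holds 2 vertices, so the decomposition has width 1, which upper-bounds the treewidth. G has an edge, so its treewidth is at least 1. Therefore the treewidth is 1.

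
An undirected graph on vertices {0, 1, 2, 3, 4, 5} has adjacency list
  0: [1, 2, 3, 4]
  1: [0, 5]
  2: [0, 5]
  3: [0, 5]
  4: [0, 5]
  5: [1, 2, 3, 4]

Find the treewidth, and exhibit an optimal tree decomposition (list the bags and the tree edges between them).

Each bag holds 3 vertices, so the decomposition has width 2, which upper-bounds the treewidth. The edges 5–1–0–2–5 form a cycle, so G is not a tree and its treewidth is at least 2. Hence tw(G) = 2 exactly.

Treewidth 2.
Bags: B1 = {0, 1, 5}  B2 = {0, 2, 5}  B3 = {0, 3, 5}  B4 = {0, 4, 5}
Tree: B1–B2, B2–B3, B3–B4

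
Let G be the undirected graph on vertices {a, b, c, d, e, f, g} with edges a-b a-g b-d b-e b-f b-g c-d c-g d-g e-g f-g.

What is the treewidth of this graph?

A width-2 tree decomposition is:
Bags: B1 = {c, d, g}  B2 = {b, d, g}  B3 = {b, f, g}  B4 = {b, e, g}  B5 = {a, b, g}
Tree: B1–B2, B2–B3, B3–B4, B4–B5
The largest bag has 3 vertices, giving width 2; this decomposition certifies tw(G) ≤ 2. Conversely, {c, d, g} is a clique of size 3, and the vertices of any clique must share a bag in every tree decomposition; so some bag has ≥ 3 vertices and tw(G) ≥ 2. Therefore the treewidth is 2.

2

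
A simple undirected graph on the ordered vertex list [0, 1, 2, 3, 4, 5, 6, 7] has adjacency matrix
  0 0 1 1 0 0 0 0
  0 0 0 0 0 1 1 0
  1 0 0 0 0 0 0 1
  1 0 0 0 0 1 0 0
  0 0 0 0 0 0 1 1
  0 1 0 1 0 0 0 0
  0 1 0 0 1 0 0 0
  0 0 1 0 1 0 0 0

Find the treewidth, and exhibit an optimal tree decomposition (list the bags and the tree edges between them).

Every bag has size at most 3, so the width is 3 − 1 = 2 and tw(G) ≤ 2. For the lower bound, G contains the cycle 1–6–4–7–2–0–3–5–1, so G is not a forest; only forests have treewidth ≤ 1, hence tw(G) ≥ 2. Therefore the treewidth is 2.

Treewidth 2.
One optimal decomposition is:
Bags: B1 = {1, 4, 6}  B2 = {1, 4, 7}  B3 = {1, 2, 7}  B4 = {0, 1, 2}  B5 = {0, 1, 3}  B6 = {1, 3, 5}
Tree: B1–B2, B2–B3, B3–B4, B4–B5, B5–B6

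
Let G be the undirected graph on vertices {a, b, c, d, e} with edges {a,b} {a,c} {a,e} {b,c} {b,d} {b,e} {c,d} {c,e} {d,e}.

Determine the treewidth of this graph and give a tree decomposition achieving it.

Every bag has size at most 4, so the width is 4 − 1 = 3 and tw(G) ≤ 3. On the other hand G contains the 4-clique {b, c, d, e}. A clique must lie in a single bag of any decomposition, so no decomposition can have width below 3. Combining the bounds, tw(G) = 3.

Treewidth 3.
Bags: B1 = {b, c, d, e}  B2 = {a, b, c, e}
Tree: B1–B2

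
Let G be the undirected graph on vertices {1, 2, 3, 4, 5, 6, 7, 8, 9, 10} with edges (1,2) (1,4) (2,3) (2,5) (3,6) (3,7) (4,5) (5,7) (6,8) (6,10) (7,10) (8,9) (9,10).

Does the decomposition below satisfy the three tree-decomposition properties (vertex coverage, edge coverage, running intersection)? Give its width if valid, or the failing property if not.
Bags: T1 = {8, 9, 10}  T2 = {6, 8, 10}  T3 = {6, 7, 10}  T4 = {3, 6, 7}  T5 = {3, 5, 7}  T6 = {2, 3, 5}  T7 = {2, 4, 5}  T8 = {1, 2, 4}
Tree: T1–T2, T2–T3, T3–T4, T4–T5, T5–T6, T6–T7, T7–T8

Yes; width 2.

Checking the three conditions: (i) the bags cover all of {1, 2, 3, 4, 5, 6, 7, 8, 9, 10}; (ii) for each edge, some bag contains both endpoints; (iii) the bags containing any fixed vertex form a subtree. All hold, so the decomposition is valid with width 3 − 1 = 2.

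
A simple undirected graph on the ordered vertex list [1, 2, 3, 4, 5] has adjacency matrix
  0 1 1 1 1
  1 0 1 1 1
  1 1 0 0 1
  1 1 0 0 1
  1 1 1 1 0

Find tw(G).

3

A width-3 tree decomposition is:
Bags: B1 = {1, 2, 3, 5}  B2 = {1, 2, 4, 5}
Tree: B1–B2
Each bag holds 4 vertices, so the decomposition has width 3, which upper-bounds the treewidth. Conversely, {1, 2, 3, 5} is a clique of size 4, and the vertices of any clique must share a bag in every tree decomposition; so some bag has ≥ 4 vertices and tw(G) ≥ 3. Therefore the treewidth is 3.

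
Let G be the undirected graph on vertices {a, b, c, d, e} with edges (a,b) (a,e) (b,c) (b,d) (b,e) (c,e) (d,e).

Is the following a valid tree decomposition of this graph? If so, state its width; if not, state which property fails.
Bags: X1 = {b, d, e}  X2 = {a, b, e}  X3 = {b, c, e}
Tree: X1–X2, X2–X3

Checking the three conditions: (i) the bags cover all of {a, b, c, d, e}; (ii) for each edge, some bag contains both endpoints; (iii) the bags containing any fixed vertex form a subtree. All hold, so the decomposition is valid with width 3 − 1 = 2.

Yes; width 2.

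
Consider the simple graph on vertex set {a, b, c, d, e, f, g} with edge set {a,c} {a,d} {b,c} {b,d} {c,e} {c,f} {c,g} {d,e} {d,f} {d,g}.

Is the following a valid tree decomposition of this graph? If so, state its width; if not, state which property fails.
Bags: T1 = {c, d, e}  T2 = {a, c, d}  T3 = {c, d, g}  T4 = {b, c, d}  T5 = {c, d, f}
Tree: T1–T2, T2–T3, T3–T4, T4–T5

Yes; width 2.

Vertex coverage: the bags together contain {a, b, c, d, e, f, g}, the full vertex set. Edge coverage: each edge of G has both endpoints in at least one bag. Running intersection: for every vertex, the bags containing it form a connected subtree. All three properties hold, so this is a valid tree decomposition of width max|bag| − 1 = 2, and hence tw(G) ≤ 2.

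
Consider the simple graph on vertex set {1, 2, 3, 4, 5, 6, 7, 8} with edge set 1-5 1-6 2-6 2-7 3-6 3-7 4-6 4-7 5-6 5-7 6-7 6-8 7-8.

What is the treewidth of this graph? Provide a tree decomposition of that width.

Treewidth 2.
Bags: B1 = {6, 7, 8}  B2 = {5, 6, 7}  B3 = {2, 6, 7}  B4 = {4, 6, 7}  B5 = {3, 6, 7}  B6 = {1, 5, 6}
Tree: B1–B2, B1–B3, B2–B4, B4–B5, B2–B6

Every bag has size at most 3, so the width is 3 − 1 = 2 and tw(G) ≤ 2. Conversely, {1, 5, 6} is a clique of size 3, and the vertices of any clique must share a bag in every tree decomposition; so some bag has ≥ 3 vertices and tw(G) ≥ 2. Therefore the treewidth is 2.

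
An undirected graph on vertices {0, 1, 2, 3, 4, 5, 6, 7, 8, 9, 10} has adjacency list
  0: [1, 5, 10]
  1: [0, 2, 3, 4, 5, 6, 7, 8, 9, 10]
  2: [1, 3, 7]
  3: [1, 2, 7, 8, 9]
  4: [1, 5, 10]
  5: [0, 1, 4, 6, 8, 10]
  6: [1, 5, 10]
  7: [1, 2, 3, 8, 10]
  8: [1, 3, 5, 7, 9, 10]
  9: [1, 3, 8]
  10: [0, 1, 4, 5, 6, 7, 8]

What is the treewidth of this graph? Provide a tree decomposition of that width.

Every bag has size at most 4, so the width is 4 − 1 = 3 and tw(G) ≤ 3. For the lower bound, the 4 vertices {0, 1, 5, 10} are pairwise adjacent, and any tree decomposition puts a clique entirely inside one bag — forcing width ≥ 3. The upper and lower bounds meet at 3, so that is the treewidth.

Treewidth 3.
Bags: B1 = {1, 4, 5, 10}  B2 = {0, 1, 5, 10}  B3 = {1, 5, 8, 10}  B4 = {1, 7, 8, 10}  B5 = {1, 3, 7, 8}  B6 = {1, 2, 3, 7}  B7 = {1, 3, 8, 9}  B8 = {1, 5, 6, 10}
Tree: B1–B2, B2–B3, B3–B4, B4–B5, B5–B6, B5–B7, B2–B8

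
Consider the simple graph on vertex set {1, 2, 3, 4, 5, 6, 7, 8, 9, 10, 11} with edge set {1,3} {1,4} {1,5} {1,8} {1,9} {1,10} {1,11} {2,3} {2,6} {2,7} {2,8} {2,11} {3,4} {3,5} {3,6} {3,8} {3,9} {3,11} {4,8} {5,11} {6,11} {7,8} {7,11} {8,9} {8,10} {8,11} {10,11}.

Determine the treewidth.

A width-3 tree decomposition is:
Bags: B1 = {2, 3, 8, 11}  B2 = {1, 3, 8, 11}  B3 = {2, 7, 8, 11}  B4 = {2, 3, 6, 11}  B5 = {1, 3, 4, 8}  B6 = {1, 3, 5, 11}  B7 = {1, 8, 10, 11}  B8 = {1, 3, 8, 9}
Tree: B1–B2, B1–B3, B1–B4, B2–B5, B2–B6, B2–B7, B5–B8
Every bag has size at most 4, so the width is 4 − 1 = 3 and tw(G) ≤ 3. On the other hand G contains the 4-clique {1, 8, 10, 11}. A clique must lie in a single bag of any decomposition, so no decomposition can have width below 3. Hence tw(G) = 3 exactly.

3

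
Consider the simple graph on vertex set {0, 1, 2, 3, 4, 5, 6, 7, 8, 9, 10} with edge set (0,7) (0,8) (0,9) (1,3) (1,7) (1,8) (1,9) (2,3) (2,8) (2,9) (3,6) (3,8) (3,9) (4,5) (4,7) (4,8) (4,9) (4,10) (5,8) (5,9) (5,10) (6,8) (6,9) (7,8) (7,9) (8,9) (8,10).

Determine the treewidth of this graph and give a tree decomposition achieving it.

Treewidth 3.
Bags: B1 = {1, 3, 8, 9}  B2 = {1, 7, 8, 9}  B3 = {0, 7, 8, 9}  B4 = {4, 7, 8, 9}  B5 = {4, 5, 8, 9}  B6 = {4, 5, 8, 10}  B7 = {3, 6, 8, 9}  B8 = {2, 3, 8, 9}
Tree: B1–B2, B2–B3, B2–B4, B4–B5, B5–B6, B1–B7, B1–B8

Each bag holds 4 vertices, so the decomposition has width 3, which upper-bounds the treewidth. Conversely, {0, 7, 8, 9} is a clique of size 4, and the vertices of any clique must share a bag in every tree decomposition; so some bag has ≥ 4 vertices and tw(G) ≥ 3. Hence tw(G) = 3 exactly.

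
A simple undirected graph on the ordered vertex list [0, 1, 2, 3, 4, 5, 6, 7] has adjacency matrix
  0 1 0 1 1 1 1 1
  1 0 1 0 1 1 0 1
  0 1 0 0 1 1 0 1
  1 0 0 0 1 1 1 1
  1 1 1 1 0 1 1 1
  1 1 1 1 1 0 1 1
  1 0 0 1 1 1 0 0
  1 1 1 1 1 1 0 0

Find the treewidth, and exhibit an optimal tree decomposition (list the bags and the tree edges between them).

Treewidth 4.
One optimal decomposition is:
Bags: B1 = {1, 2, 4, 5, 7}  B2 = {0, 1, 4, 5, 7}  B3 = {0, 3, 4, 5, 7}  B4 = {0, 3, 4, 5, 6}
Tree: B1–B2, B2–B3, B3–B4

Every bag has size at most 5, so the width is 5 − 1 = 4 and tw(G) ≤ 4. Conversely, {0, 1, 4, 5, 7} is a clique of size 5, and the vertices of any clique must share a bag in every tree decomposition; so some bag has ≥ 5 vertices and tw(G) ≥ 4. The upper and lower bounds meet at 4, so that is the treewidth.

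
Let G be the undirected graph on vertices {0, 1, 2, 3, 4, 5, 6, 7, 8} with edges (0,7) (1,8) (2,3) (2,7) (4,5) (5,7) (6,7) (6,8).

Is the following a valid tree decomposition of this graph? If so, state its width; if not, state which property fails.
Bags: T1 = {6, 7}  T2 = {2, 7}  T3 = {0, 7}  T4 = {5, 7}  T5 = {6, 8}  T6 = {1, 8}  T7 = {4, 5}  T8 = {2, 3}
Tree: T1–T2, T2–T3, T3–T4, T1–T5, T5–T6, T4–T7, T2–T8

Yes; width 1.

Checking the three conditions: (i) the bags cover all of {0, 1, 2, 3, 4, 5, 6, 7, 8}; (ii) for each edge, some bag contains both endpoints; (iii) the bags containing any fixed vertex form a subtree. All hold, so the decomposition is valid with width 2 − 1 = 1.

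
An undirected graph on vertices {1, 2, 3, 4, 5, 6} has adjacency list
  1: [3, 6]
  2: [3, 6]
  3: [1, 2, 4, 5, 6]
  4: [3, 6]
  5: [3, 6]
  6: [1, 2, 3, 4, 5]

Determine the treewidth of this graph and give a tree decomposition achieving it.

The largest bag has 3 vertices, giving width 2; this decomposition certifies tw(G) ≤ 2. Conversely, {1, 3, 6} is a clique of size 3, and the vertices of any clique must share a bag in every tree decomposition; so some bag has ≥ 3 vertices and tw(G) ≥ 2. Combining the bounds, tw(G) = 2.

Treewidth 2.
Bags: B1 = {2, 3, 6}  B2 = {3, 4, 6}  B3 = {3, 5, 6}  B4 = {1, 3, 6}
Tree: B1–B2, B2–B3, B3–B4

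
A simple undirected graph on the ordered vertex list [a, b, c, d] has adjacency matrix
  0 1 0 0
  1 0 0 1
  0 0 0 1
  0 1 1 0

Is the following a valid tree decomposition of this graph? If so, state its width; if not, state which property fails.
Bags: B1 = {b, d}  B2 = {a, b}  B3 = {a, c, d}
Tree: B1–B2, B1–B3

No — bags containing vertex a are not connected in the tree.

A tree decomposition must satisfy three properties: every vertex lies in some bag; for every edge, both endpoints lie together in some bag; and for every vertex, the bags containing it form a connected subtree. Here bags containing vertex a are not connected in the tree, so the decomposition is invalid.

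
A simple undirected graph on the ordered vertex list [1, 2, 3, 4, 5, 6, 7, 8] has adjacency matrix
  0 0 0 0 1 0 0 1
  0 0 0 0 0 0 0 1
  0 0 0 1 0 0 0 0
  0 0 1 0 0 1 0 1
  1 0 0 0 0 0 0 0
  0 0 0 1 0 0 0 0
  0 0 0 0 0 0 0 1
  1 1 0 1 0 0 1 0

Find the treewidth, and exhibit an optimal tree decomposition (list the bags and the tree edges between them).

Treewidth 1.
One such decomposition:
Bags: B1 = {4, 6}  B2 = {3, 4}  B3 = {4, 8}  B4 = {2, 8}  B5 = {1, 8}  B6 = {1, 5}  B7 = {7, 8}
Tree: B1–B2, B2–B3, B3–B4, B3–B5, B5–B6, B5–B7

Each bag holds 2 vertices, so the decomposition has width 1, which upper-bounds the treewidth. Any graph with an edge has treewidth ≥ 1, and G has the edge 6–4. Therefore the treewidth is 1.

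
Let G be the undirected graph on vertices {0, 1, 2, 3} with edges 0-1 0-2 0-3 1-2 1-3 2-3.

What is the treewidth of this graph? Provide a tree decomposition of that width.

With just one bag of size 4, the width is 4 − 1 = 3, so tw(G) ≤ 3. Conversely, {0, 1, 2, 3} is a clique of size 4, and the vertices of any clique must share a bag in every tree decomposition; so some bag has ≥ 4 vertices and tw(G) ≥ 3. The upper and lower bounds meet at 3, so that is the treewidth.

Treewidth 3.
Bags: B1 = {0, 1, 2, 3}
Tree: (single bag)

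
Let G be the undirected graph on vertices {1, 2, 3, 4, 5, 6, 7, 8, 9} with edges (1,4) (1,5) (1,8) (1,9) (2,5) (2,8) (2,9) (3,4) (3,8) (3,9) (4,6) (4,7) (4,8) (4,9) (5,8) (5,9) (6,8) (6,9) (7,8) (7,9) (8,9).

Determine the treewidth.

3

A width-3 tree decomposition is:
Bags: B1 = {1, 4, 8, 9}  B2 = {4, 7, 8, 9}  B3 = {1, 5, 8, 9}  B4 = {3, 4, 8, 9}  B5 = {4, 6, 8, 9}  B6 = {2, 5, 8, 9}
Tree: B1–B2, B1–B3, B1–B4, B2–B5, B3–B6
Every bag has size at most 4, so the width is 4 − 1 = 3 and tw(G) ≤ 3. On the other hand G contains the 4-clique {2, 5, 8, 9}. A clique must lie in a single bag of any decomposition, so no decomposition can have width below 3. The upper and lower bounds meet at 3, so that is the treewidth.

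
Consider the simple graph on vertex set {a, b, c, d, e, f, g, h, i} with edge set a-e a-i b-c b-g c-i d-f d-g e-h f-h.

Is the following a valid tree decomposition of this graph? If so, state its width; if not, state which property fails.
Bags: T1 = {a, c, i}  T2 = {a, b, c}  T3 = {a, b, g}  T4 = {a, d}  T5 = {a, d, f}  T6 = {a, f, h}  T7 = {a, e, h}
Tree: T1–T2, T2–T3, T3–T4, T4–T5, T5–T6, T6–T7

A tree decomposition must satisfy three properties: every vertex lies in some bag; for every edge, both endpoints lie together in some bag; and for every vertex, the bags containing it form a connected subtree. Here edge (g,d) lies in no bag, so the decomposition is invalid.

No — edge (g,d) lies in no bag.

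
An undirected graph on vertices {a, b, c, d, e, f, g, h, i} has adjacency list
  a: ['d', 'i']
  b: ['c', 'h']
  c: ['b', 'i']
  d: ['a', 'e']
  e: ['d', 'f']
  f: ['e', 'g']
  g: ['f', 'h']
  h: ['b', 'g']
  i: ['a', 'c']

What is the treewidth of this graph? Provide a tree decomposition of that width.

The largest bag has 3 vertices, giving width 2; this decomposition certifies tw(G) ≤ 2. The edges i–a–d–e–f–g–h–b–c–i form a cycle, so G is not a tree and its treewidth is at least 2. Hence tw(G) = 2 exactly.

Treewidth 2.
One such decomposition:
Bags: B1 = {a, d, i}  B2 = {d, e, i}  B3 = {e, f, i}  B4 = {f, g, i}  B5 = {g, h, i}  B6 = {b, h, i}  B7 = {b, c, i}
Tree: B1–B2, B2–B3, B3–B4, B4–B5, B5–B6, B6–B7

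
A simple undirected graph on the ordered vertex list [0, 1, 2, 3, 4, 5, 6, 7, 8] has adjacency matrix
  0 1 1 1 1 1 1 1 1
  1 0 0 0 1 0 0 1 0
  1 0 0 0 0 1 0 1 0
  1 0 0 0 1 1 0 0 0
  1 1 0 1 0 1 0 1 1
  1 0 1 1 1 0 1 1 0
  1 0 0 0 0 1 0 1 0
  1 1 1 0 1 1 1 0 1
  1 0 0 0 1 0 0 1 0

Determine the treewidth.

3

A width-3 tree decomposition is:
Bags: B1 = {0, 1, 4, 7}  B2 = {0, 4, 7, 8}  B3 = {0, 4, 5, 7}  B4 = {0, 5, 6, 7}  B5 = {0, 3, 4, 5}  B6 = {0, 2, 5, 7}
Tree: B1–B2, B1–B3, B3–B4, B3–B5, B3–B6
Each bag holds 4 vertices, so the decomposition has width 3, which upper-bounds the treewidth. On the other hand G contains the 4-clique {0, 3, 4, 5}. A clique must lie in a single bag of any decomposition, so no decomposition can have width below 3. Hence tw(G) = 3 exactly.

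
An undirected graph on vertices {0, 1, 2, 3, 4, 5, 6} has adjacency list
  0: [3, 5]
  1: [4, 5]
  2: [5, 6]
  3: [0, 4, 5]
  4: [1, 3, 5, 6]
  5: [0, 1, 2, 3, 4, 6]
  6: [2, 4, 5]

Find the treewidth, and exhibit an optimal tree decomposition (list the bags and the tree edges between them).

The largest bag has 3 vertices, giving width 2; this decomposition certifies tw(G) ≤ 2. For the lower bound, the 3 vertices {0, 3, 5} are pairwise adjacent, and any tree decomposition puts a clique entirely inside one bag — forcing width ≥ 2. Hence tw(G) = 2 exactly.

Treewidth 2.
One such decomposition:
Bags: B1 = {1, 4, 5}  B2 = {3, 4, 5}  B3 = {4, 5, 6}  B4 = {0, 3, 5}  B5 = {2, 5, 6}
Tree: B1–B2, B2–B3, B2–B4, B3–B5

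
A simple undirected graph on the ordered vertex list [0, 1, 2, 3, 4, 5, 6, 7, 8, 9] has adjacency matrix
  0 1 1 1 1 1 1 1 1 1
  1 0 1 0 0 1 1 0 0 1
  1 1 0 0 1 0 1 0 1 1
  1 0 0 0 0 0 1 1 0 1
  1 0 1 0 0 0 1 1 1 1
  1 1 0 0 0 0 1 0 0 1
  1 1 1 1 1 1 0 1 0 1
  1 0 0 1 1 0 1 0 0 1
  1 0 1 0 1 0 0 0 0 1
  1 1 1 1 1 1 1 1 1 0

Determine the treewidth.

4

A width-4 tree decomposition is:
Bags: B1 = {0, 2, 4, 6, 9}  B2 = {0, 2, 4, 8, 9}  B3 = {0, 1, 2, 6, 9}  B4 = {0, 4, 6, 7, 9}  B5 = {0, 3, 6, 7, 9}  B6 = {0, 1, 5, 6, 9}
Tree: B1–B2, B1–B3, B1–B4, B4–B5, B3–B6
Every bag has size at most 5, so the width is 5 − 1 = 4 and tw(G) ≤ 4. Conversely, {0, 2, 4, 8, 9} is a clique of size 5, and the vertices of any clique must share a bag in every tree decomposition; so some bag has ≥ 5 vertices and tw(G) ≥ 4. Hence tw(G) = 4 exactly.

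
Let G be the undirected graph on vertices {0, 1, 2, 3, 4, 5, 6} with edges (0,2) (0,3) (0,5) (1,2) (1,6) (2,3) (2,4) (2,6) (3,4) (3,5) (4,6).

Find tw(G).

2

A width-2 tree decomposition is:
Bags: B1 = {2, 3, 4}  B2 = {2, 4, 6}  B3 = {0, 2, 3}  B4 = {1, 2, 6}  B5 = {0, 3, 5}
Tree: B1–B2, B1–B3, B2–B4, B3–B5
The largest bag has 3 vertices, giving width 2; this decomposition certifies tw(G) ≤ 2. On the other hand G contains the 3-clique {1, 2, 6}. A clique must lie in a single bag of any decomposition, so no decomposition can have width below 2. Therefore the treewidth is 2.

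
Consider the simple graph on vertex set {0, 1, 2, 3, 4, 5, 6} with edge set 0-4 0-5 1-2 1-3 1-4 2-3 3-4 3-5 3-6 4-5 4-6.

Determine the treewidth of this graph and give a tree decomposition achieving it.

Treewidth 2.
One optimal decomposition is:
Bags: B1 = {1, 3, 4}  B2 = {1, 2, 3}  B3 = {3, 4, 5}  B4 = {3, 4, 6}  B5 = {0, 4, 5}
Tree: B1–B2, B1–B3, B3–B4, B3–B5

Every bag has size at most 3, so the width is 3 − 1 = 2 and tw(G) ≤ 2. Conversely, {0, 4, 5} is a clique of size 3, and the vertices of any clique must share a bag in every tree decomposition; so some bag has ≥ 3 vertices and tw(G) ≥ 2. The upper and lower bounds meet at 2, so that is the treewidth.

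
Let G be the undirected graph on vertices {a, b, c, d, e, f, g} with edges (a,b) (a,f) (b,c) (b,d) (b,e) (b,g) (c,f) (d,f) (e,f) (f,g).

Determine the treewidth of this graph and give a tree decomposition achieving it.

Each bag holds 3 vertices, so the decomposition has width 2, which upper-bounds the treewidth. The edges f–e–b–c–f form a cycle, so G is not a tree and its treewidth is at least 2. Combining the bounds, tw(G) = 2.

Treewidth 2.
One such decomposition:
Bags: B1 = {b, e, f}  B2 = {b, c, f}  B3 = {b, f, g}  B4 = {b, d, f}  B5 = {a, b, f}
Tree: B1–B2, B2–B3, B3–B4, B4–B5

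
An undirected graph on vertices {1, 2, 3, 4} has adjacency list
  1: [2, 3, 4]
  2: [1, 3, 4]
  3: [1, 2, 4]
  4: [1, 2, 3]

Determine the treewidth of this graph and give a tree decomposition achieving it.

Treewidth 3.
Bags: B1 = {1, 2, 3, 4}
Tree: (single bag)

With just one bag of size 4, the width is 4 − 1 = 3, so tw(G) ≤ 3. Conversely, {1, 2, 3, 4} is a clique of size 4, and the vertices of any clique must share a bag in every tree decomposition; so some bag has ≥ 4 vertices and tw(G) ≥ 3. Hence tw(G) = 3 exactly.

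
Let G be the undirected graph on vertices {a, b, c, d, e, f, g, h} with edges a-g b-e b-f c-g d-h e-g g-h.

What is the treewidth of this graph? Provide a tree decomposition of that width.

Treewidth 1.
One such decomposition:
Bags: B1 = {d, h}  B2 = {g, h}  B3 = {c, g}  B4 = {e, g}  B5 = {b, e}  B6 = {a, g}  B7 = {b, f}
Tree: B1–B2, B2–B3, B2–B4, B4–B5, B2–B6, B5–B7

The largest bag has 2 vertices, giving width 1; this decomposition certifies tw(G) ≤ 1. Since G has at least one edge (e.g. d–h), it is not an edgeless graph, so tw(G) ≥ 1. The upper and lower bounds meet at 1, so that is the treewidth.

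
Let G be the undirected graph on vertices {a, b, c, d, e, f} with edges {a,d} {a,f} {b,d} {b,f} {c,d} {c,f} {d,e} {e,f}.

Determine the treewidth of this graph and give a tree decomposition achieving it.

Treewidth 2.
One such decomposition:
Bags: B1 = {c, d, f}  B2 = {a, d, f}  B3 = {b, d, f}  B4 = {d, e, f}
Tree: B1–B2, B2–B3, B3–B4

The largest bag has 3 vertices, giving width 2; this decomposition certifies tw(G) ≤ 2. Since c–d–a–f–c is a cycle in G, G is not acyclic. Forests are exactly the graphs of treewidth ≤ 1, so tw(G) ≥ 2. Combining the bounds, tw(G) = 2.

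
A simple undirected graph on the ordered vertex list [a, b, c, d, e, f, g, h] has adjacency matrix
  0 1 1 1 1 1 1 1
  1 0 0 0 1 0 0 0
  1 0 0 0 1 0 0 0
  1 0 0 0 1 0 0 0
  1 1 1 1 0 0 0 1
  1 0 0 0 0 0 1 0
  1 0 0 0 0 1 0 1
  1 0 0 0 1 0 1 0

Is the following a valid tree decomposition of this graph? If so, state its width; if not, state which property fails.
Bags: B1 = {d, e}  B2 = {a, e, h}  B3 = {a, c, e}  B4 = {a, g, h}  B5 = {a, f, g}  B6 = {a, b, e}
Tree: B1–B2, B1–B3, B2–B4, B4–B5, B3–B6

A tree decomposition must satisfy three properties: every vertex lies in some bag; for every edge, both endpoints lie together in some bag; and for every vertex, the bags containing it form a connected subtree. Here edge (a,d) lies in no bag, so the decomposition is invalid.

No — edge (a,d) lies in no bag.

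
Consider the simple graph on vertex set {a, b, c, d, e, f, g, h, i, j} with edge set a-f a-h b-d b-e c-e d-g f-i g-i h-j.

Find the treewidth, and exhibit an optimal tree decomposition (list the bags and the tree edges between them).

Every bag has size at most 2, so the width is 2 − 1 = 1 and tw(G) ≤ 1. G has an edge, so its treewidth is at least 1. Hence tw(G) = 1 exactly.

Treewidth 1.
One optimal decomposition is:
Bags: B1 = {c, e}  B2 = {b, e}  B3 = {b, d}  B4 = {d, g}  B5 = {g, i}  B6 = {f, i}  B7 = {a, f}  B8 = {a, h}  B9 = {h, j}
Tree: B1–B2, B2–B3, B3–B4, B4–B5, B5–B6, B6–B7, B7–B8, B8–B9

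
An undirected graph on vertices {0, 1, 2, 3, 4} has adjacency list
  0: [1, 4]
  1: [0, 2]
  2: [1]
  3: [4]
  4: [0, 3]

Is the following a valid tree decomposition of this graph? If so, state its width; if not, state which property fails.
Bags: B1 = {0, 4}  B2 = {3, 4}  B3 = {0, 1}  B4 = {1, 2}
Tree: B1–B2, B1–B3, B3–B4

Yes; width 1.

Every vertex of G appears in some bag (union = {0, 1, 2, 3, 4}); every edge is covered by a bag; and for each vertex v the set of bags containing v is connected in the bag tree. The decomposition is therefore valid. The largest bag has 2 vertices, so the width is 1.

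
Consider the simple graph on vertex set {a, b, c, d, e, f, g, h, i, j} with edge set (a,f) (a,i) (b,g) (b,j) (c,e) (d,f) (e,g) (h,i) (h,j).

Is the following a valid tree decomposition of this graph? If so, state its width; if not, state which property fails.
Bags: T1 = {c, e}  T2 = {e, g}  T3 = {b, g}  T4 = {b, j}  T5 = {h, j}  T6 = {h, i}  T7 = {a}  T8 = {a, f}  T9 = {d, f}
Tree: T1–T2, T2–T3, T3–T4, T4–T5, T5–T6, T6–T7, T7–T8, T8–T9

No — edge (i,a) lies in no bag.

A tree decomposition must satisfy three properties: every vertex lies in some bag; for every edge, both endpoints lie together in some bag; and for every vertex, the bags containing it form a connected subtree. Here edge (i,a) lies in no bag, so the decomposition is invalid.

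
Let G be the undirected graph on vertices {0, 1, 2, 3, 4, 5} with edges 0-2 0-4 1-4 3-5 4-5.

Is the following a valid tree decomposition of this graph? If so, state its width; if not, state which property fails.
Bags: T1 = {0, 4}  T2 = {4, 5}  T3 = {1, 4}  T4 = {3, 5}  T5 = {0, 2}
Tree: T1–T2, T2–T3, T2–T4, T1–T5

Yes; width 1.

Checking the three conditions: (i) the bags cover all of {0, 1, 2, 3, 4, 5}; (ii) for each edge, some bag contains both endpoints; (iii) the bags containing any fixed vertex form a subtree. All hold, so the decomposition is valid with width 2 − 1 = 1.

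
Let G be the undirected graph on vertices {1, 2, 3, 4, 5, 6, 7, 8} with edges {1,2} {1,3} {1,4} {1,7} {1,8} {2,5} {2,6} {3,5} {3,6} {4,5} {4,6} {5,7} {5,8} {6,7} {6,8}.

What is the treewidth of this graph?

3

A width-3 tree decomposition is:
Bags: B1 = {1, 3, 5, 6}  B2 = {1, 4, 5, 6}  B3 = {1, 2, 5, 6}  B4 = {1, 5, 6, 8}  B5 = {1, 5, 6, 7}
Tree: B1–B2, B2–B3, B3–B4, B4–B5
The largest bag has 4 vertices, giving width 3; this decomposition certifies tw(G) ≤ 3. For the lower bound: the 4 vertex sets {3,5}, {1,4}, {6}, {2} are disjoint, each induces a connected subgraph, and every pair is joined by at least one edge of G. Contracting each set to a single vertex therefore yields K_{4} as a minor, and since treewidth is minor-monotone, tw(G) ≥ tw(K_{4}) = 3. Combining the bounds, tw(G) = 3.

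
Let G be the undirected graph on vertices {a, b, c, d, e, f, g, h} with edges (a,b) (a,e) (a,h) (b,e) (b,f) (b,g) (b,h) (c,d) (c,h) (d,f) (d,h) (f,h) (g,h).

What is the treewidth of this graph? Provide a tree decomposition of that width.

Treewidth 2.
One optimal decomposition is:
Bags: B1 = {b, f, h}  B2 = {d, f, h}  B3 = {b, g, h}  B4 = {c, d, h}  B5 = {a, b, h}  B6 = {a, b, e}
Tree: B1–B2, B1–B3, B2–B4, B1–B5, B5–B6

The largest bag has 3 vertices, giving width 2; this decomposition certifies tw(G) ≤ 2. On the other hand G contains the 3-clique {a, b, e}. A clique must lie in a single bag of any decomposition, so no decomposition can have width below 2. Hence tw(G) = 2 exactly.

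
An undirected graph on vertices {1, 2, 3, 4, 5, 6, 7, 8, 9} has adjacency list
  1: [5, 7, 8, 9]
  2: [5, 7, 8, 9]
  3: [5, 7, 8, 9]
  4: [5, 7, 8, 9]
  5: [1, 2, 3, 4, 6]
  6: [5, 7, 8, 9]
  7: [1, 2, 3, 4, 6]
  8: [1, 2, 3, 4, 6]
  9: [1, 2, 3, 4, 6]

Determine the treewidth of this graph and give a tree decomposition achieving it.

Each bag holds 5 vertices, so the decomposition has width 4, which upper-bounds the treewidth. For the lower bound: the 5 vertex sets {2,7}, {3,9}, {6,8}, {5}, {4} are disjoint, each induces a connected subgraph, and every pair is joined by at least one edge of G. Contracting each set to a single vertex therefore yields K_{5} as a minor, and since treewidth is minor-monotone, tw(G) ≥ tw(K_{5}) = 4. Therefore the treewidth is 4.

Treewidth 4.
Bags: B1 = {2, 5, 7, 8, 9}  B2 = {3, 5, 7, 8, 9}  B3 = {5, 6, 7, 8, 9}  B4 = {4, 5, 7, 8, 9}  B5 = {1, 5, 7, 8, 9}
Tree: B1–B2, B2–B3, B3–B4, B4–B5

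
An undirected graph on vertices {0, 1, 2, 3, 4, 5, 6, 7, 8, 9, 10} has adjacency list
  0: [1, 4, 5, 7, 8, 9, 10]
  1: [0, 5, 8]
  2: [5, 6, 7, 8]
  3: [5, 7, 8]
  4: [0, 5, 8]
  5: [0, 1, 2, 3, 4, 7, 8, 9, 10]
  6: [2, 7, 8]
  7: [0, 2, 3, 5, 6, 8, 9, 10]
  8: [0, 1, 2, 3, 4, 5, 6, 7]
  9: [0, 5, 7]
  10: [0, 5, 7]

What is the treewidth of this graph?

3

A width-3 tree decomposition is:
Bags: B1 = {0, 5, 7, 9}  B2 = {0, 5, 7, 8}  B3 = {0, 5, 7, 10}  B4 = {0, 1, 5, 8}  B5 = {2, 5, 7, 8}  B6 = {3, 5, 7, 8}  B7 = {0, 4, 5, 8}  B8 = {2, 6, 7, 8}
Tree: B1–B2, B2–B3, B2–B4, B2–B5, B5–B6, B2–B7, B5–B8
Every bag has size at most 4, so the width is 4 − 1 = 3 and tw(G) ≤ 3. For the lower bound, the 4 vertices {0, 1, 5, 8} are pairwise adjacent, and any tree decomposition puts a clique entirely inside one bag — forcing width ≥ 3. Therefore the treewidth is 3.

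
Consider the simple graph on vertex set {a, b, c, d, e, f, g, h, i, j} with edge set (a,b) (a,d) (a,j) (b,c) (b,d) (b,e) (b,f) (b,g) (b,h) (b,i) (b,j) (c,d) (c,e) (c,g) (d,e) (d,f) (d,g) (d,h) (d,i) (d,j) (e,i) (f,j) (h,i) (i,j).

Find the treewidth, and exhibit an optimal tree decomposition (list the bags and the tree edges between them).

Treewidth 3.
One such decomposition:
Bags: B1 = {a, b, d, j}  B2 = {b, d, i, j}  B3 = {b, d, h, i}  B4 = {b, d, f, j}  B5 = {b, d, e, i}  B6 = {b, c, d, e}  B7 = {b, c, d, g}
Tree: B1–B2, B2–B3, B1–B4, B2–B5, B5–B6, B6–B7

Every bag has size at most 4, so the width is 4 − 1 = 3 and tw(G) ≤ 3. On the other hand G contains the 4-clique {b, d, f, j}. A clique must lie in a single bag of any decomposition, so no decomposition can have width below 3. Therefore the treewidth is 3.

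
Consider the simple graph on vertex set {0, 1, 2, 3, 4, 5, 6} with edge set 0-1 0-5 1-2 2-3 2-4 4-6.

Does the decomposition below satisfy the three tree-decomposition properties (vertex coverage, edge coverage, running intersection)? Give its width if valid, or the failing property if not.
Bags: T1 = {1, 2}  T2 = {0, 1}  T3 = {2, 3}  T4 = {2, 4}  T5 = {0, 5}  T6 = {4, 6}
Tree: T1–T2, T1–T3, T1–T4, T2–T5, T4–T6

Yes; width 1.

Vertex coverage: the bags together contain {0, 1, 2, 3, 4, 5, 6}, the full vertex set. Edge coverage: each edge of G has both endpoints in at least one bag. Running intersection: for every vertex, the bags containing it form a connected subtree. All three properties hold, so this is a valid tree decomposition of width max|bag| − 1 = 1, and hence tw(G) ≤ 1.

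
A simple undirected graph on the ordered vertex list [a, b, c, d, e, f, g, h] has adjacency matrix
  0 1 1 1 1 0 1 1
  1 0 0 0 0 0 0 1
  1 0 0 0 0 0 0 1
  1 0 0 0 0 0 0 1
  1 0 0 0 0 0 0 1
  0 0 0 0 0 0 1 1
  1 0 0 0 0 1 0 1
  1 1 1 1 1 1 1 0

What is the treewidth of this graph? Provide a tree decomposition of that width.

Treewidth 2.
One optimal decomposition is:
Bags: B1 = {a, c, h}  B2 = {a, e, h}  B3 = {a, d, h}  B4 = {a, b, h}  B5 = {a, g, h}  B6 = {f, g, h}
Tree: B1–B2, B2–B3, B2–B4, B3–B5, B5–B6

Each bag holds 3 vertices, so the decomposition has width 2, which upper-bounds the treewidth. On the other hand G contains the 3-clique {a, d, h}. A clique must lie in a single bag of any decomposition, so no decomposition can have width below 2. The upper and lower bounds meet at 2, so that is the treewidth.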